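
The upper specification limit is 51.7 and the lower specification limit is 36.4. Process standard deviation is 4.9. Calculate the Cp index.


Cp = (51.7 - 36.4) / (6 * 4.9)

0.52


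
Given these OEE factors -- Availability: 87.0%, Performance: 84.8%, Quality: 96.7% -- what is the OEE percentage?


Formula: OEE = Availability * Performance * Quality / 10000
A * P = 87.0% * 84.8% / 100 = 73.78%
OEE = 73.78% * 96.7% / 100 = 71.3%

71.3%


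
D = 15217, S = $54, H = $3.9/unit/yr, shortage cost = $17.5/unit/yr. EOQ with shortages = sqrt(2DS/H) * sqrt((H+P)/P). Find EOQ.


Formula: EOQ* = sqrt(2DS/H) * sqrt((H+P)/P)
Base EOQ = sqrt(2*15217*54/3.9) = 649.15 units
Correction = sqrt((3.9+17.5)/17.5) = 1.10583
EOQ* = 649.15 * 1.10583 = 717.8 units

717.8 units


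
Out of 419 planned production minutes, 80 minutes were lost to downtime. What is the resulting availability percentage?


Formula: Availability = (Planned Time - Downtime) / Planned Time * 100
Uptime = 419 - 80 = 339 min
Availability = 339 / 419 * 100 = 80.9%

80.9%


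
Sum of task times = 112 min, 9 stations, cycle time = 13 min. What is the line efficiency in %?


Formula: Efficiency = Sum of Task Times / (N_stations * CT) * 100
Total station capacity = 9 stations * 13 min = 117 min
Efficiency = 112 / 117 * 100 = 95.7%

95.7%


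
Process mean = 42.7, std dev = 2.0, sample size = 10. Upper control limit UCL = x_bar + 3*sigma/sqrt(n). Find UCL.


UCL = 42.7 + 3 * 2.0 / sqrt(10)

44.6


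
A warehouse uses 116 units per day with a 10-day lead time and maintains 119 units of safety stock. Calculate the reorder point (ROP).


Formula: ROP = (Daily Demand * Lead Time) + Safety Stock
Demand during lead time = 116 * 10 = 1160 units
ROP = 1160 + 119 = 1279 units

1279 units


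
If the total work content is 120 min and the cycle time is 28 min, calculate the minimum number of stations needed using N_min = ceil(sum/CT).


Formula: N_min = ceil(Sum of Task Times / Cycle Time)
N_min = ceil(120 min / 28 min) = ceil(4.2857)
N_min = 5 stations

5


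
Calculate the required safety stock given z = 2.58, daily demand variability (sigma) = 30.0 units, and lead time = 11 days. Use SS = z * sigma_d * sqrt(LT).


Formula: SS = z * sigma_d * sqrt(LT)
sqrt(LT) = sqrt(11) = 3.3166
SS = 2.58 * 30.0 * 3.3166
SS = 256.7 units

256.7 units


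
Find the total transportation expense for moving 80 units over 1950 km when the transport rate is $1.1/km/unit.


TC = dist * cost * units = 1950 * 1.1 * 80 = $171600.00

$171600.00


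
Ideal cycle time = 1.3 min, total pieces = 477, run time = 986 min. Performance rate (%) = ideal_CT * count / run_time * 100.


Formula: Performance = (Ideal CT * Total Count) / Run Time * 100
Ideal output time = 1.3 * 477 = 620.1 min
Performance = 620.1 / 986 * 100 = 62.9%

62.9%


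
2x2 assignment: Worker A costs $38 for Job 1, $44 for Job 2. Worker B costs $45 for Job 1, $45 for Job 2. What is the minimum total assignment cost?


Option 1: A->1 + B->2 = $38 + $45 = $83
Option 2: A->2 + B->1 = $44 + $45 = $89
Min cost = min($83, $89) = $83

$83


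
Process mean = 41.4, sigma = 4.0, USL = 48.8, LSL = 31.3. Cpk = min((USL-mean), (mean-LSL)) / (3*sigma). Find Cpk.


Cpu = (48.8 - 41.4) / (3 * 4.0) = 0.62
Cpl = (41.4 - 31.3) / (3 * 4.0) = 0.84
Cpk = min(0.62, 0.84) = 0.62

0.62


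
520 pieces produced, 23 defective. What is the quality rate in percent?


Formula: Quality Rate = Good Pieces / Total Pieces * 100
Good pieces = 520 - 23 = 497
QR = 497 / 520 * 100 = 95.6%

95.6%


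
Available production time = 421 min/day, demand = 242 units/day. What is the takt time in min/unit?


Formula: Takt Time = Available Production Time / Customer Demand
Takt = 421 min/day / 242 units/day
Takt = 1.74 min/unit

1.74 min/unit


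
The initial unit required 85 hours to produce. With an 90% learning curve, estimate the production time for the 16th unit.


Formula: T_n = T_1 * (learning_rate)^(log2(n)) where learning_rate = rate/100
Doublings = log2(16) = 4
T_n = 85 * 0.9^4
T_n = 85 * 0.6561 = 55.8 hours

55.8 hours


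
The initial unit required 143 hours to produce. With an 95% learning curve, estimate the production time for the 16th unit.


Formula: T_n = T_1 * (learning_rate)^(log2(n)) where learning_rate = rate/100
Doublings = log2(16) = 4
T_n = 143 * 0.95^4
T_n = 143 * 0.8145 = 116.5 hours

116.5 hours


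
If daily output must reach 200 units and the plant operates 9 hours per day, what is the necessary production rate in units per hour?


Formula: Production Rate = Daily Demand / Available Hours
Rate = 200 units/day / 9 hours/day
Rate = 22.2 units/hour

22.2 units/hour


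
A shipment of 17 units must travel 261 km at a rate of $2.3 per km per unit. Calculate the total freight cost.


TC = dist * cost * units = 261 * 2.3 * 17 = $10205.10

$10205.10


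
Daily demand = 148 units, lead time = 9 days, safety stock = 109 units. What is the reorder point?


Formula: ROP = (Daily Demand * Lead Time) + Safety Stock
Demand during lead time = 148 * 9 = 1332 units
ROP = 1332 + 109 = 1441 units

1441 units


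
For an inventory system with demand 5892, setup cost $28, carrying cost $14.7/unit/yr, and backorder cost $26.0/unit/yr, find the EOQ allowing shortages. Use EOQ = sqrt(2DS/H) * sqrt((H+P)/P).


Formula: EOQ* = sqrt(2DS/H) * sqrt((H+P)/P)
Base EOQ = sqrt(2*5892*28/14.7) = 149.82 units
Correction = sqrt((14.7+26.0)/26.0) = 1.25115
EOQ* = 149.82 * 1.25115 = 187.4 units

187.4 units


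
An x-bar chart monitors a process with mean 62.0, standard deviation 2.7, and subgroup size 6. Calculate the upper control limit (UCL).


UCL = 62.0 + 3 * 2.7 / sqrt(6)

65.31


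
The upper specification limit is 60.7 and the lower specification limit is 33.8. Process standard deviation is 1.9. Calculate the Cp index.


Cp = (60.7 - 33.8) / (6 * 1.9)

2.36


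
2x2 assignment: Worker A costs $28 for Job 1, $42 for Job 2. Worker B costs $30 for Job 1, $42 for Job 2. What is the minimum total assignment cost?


Option 1: A->1 + B->2 = $28 + $42 = $70
Option 2: A->2 + B->1 = $42 + $30 = $72
Min cost = min($70, $72) = $70

$70


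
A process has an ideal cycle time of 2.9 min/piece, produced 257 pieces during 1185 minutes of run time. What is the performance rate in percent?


Formula: Performance = (Ideal CT * Total Count) / Run Time * 100
Ideal output time = 2.9 * 257 = 745.3 min
Performance = 745.3 / 1185 * 100 = 62.9%

62.9%


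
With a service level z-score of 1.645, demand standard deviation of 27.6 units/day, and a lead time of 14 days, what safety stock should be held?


Formula: SS = z * sigma_d * sqrt(LT)
sqrt(LT) = sqrt(14) = 3.7417
SS = 1.645 * 27.6 * 3.7417
SS = 169.9 units

169.9 units


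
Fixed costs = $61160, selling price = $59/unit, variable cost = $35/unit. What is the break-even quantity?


Formula: BEQ = Fixed Costs / (Price - Variable Cost)
Contribution margin = $59 - $35 = $24/unit
BEQ = ceil($61160 / $24/unit) = ceil(2548.33) = 2549 units

2549 units


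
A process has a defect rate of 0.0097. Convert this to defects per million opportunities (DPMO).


DPMO = defect_rate * 1000000 = 0.0097 * 1000000

9700


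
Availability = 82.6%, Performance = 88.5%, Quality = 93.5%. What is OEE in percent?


Formula: OEE = Availability * Performance * Quality / 10000
A * P = 82.6% * 88.5% / 100 = 73.1%
OEE = 73.1% * 93.5% / 100 = 68.3%

68.3%


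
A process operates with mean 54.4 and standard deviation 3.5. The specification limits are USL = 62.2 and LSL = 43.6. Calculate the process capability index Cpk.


Cpu = (62.2 - 54.4) / (3 * 3.5) = 0.74
Cpl = (54.4 - 43.6) / (3 * 3.5) = 1.03
Cpk = min(0.74, 1.03) = 0.74

0.74


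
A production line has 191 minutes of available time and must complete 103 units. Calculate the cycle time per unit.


Formula: CT = Available Time / Number of Units
CT = 191 min / 103 units
CT = 1.85 min/unit

1.85 min/unit


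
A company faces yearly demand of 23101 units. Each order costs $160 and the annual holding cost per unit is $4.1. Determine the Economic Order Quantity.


Formula: EOQ = sqrt(2 * D * S / H)
Numerator: 2 * 23101 * 160 = 7392320
2DS/H = 7392320 / 4.1 = 1803004.9
EOQ = sqrt(1803004.9) = 1342.8 units

1342.8 units


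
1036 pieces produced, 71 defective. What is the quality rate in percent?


Formula: Quality Rate = Good Pieces / Total Pieces * 100
Good pieces = 1036 - 71 = 965
QR = 965 / 1036 * 100 = 93.1%

93.1%


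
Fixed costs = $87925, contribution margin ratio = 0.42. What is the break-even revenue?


Formula: BER = Fixed Costs / Contribution Margin Ratio
BER = $87925 / 0.42
BER = $209345.24 (to the nearest cent)

$209345.24


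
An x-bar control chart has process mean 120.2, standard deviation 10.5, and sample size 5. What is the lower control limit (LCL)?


LCL = 120.2 - 3 * 10.5 / sqrt(5)

106.11


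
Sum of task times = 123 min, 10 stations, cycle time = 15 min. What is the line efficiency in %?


Formula: Efficiency = Sum of Task Times / (N_stations * CT) * 100
Total station capacity = 10 stations * 15 min = 150 min
Efficiency = 123 / 150 * 100 = 82.0%

82.0%


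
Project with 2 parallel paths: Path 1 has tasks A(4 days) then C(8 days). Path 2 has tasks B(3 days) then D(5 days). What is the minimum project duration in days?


Path 1 = 4 + 8 = 12 days
Path 2 = 3 + 5 = 8 days
Duration = max(12, 8) = 12 days

12 days


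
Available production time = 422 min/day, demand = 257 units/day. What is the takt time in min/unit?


Formula: Takt Time = Available Production Time / Customer Demand
Takt = 422 min/day / 257 units/day
Takt = 1.64 min/unit

1.64 min/unit


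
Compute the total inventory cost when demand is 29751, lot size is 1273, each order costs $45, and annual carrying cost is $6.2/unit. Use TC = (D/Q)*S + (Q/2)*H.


TC = 29751/1273 * 45 + 1273/2 * 6.2

$4997.98


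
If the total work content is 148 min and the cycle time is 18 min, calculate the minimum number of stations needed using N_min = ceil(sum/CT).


Formula: N_min = ceil(Sum of Task Times / Cycle Time)
N_min = ceil(148 min / 18 min) = ceil(8.2222)
N_min = 9 stations

9


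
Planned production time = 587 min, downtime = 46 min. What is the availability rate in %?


Formula: Availability = (Planned Time - Downtime) / Planned Time * 100
Uptime = 587 - 46 = 541 min
Availability = 541 / 587 * 100 = 92.2%

92.2%


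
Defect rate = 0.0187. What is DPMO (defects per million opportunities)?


DPMO = defect_rate * 1000000 = 0.0187 * 1000000

18700


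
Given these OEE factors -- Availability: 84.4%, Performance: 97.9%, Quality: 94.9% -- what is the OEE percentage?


Formula: OEE = Availability * Performance * Quality / 10000
A * P = 84.4% * 97.9% / 100 = 82.63%
OEE = 82.63% * 94.9% / 100 = 78.4%

78.4%


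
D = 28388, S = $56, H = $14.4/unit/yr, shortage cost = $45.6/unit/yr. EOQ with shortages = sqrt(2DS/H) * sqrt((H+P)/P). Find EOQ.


Formula: EOQ* = sqrt(2DS/H) * sqrt((H+P)/P)
Base EOQ = sqrt(2*28388*56/14.4) = 469.89 units
Correction = sqrt((14.4+45.6)/45.6) = 1.14708
EOQ* = 469.89 * 1.14708 = 539.0 units

539.0 units


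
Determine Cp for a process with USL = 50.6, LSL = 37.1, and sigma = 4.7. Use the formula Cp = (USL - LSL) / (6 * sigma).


Cp = (50.6 - 37.1) / (6 * 4.7)

0.48


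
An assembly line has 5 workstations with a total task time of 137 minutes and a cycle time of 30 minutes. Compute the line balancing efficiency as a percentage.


Formula: Efficiency = Sum of Task Times / (N_stations * CT) * 100
Total station capacity = 5 stations * 30 min = 150 min
Efficiency = 137 / 150 * 100 = 91.3%

91.3%


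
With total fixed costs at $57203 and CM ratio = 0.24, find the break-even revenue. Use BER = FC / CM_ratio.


Formula: BER = Fixed Costs / Contribution Margin Ratio
BER = $57203 / 0.24
BER = $238345.83 (to the nearest cent)

$238345.83


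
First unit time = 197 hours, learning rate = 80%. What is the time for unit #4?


Formula: T_n = T_1 * (learning_rate)^(log2(n)) where learning_rate = rate/100
Doublings = log2(4) = 2
T_n = 197 * 0.8^2
T_n = 197 * 0.64 = 126.1 hours

126.1 hours


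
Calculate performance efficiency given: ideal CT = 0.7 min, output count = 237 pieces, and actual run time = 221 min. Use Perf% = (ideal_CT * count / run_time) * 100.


Formula: Performance = (Ideal CT * Total Count) / Run Time * 100
Ideal output time = 0.7 * 237 = 165.9 min
Performance = 165.9 / 221 * 100 = 75.1%

75.1%


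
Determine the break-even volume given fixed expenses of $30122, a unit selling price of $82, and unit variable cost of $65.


Formula: BEQ = Fixed Costs / (Price - Variable Cost)
Contribution margin = $82 - $65 = $17/unit
BEQ = ceil($30122 / $17/unit) = ceil(1771.88) = 1772 units

1772 units


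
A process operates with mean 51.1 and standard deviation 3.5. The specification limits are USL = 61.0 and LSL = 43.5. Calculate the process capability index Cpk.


Cpu = (61.0 - 51.1) / (3 * 3.5) = 0.94
Cpl = (51.1 - 43.5) / (3 * 3.5) = 0.72
Cpk = min(0.94, 0.72) = 0.72

0.72


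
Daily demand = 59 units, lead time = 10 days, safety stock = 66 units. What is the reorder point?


Formula: ROP = (Daily Demand * Lead Time) + Safety Stock
Demand during lead time = 59 * 10 = 590 units
ROP = 590 + 66 = 656 units

656 units


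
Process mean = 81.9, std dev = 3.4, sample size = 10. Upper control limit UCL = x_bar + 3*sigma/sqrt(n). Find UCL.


UCL = 81.9 + 3 * 3.4 / sqrt(10)

85.13


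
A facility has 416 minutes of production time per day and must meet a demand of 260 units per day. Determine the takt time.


Formula: Takt Time = Available Production Time / Customer Demand
Takt = 416 min/day / 260 units/day
Takt = 1.6 min/unit

1.6 min/unit


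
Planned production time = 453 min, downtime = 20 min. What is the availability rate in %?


Formula: Availability = (Planned Time - Downtime) / Planned Time * 100
Uptime = 453 - 20 = 433 min
Availability = 433 / 453 * 100 = 95.6%

95.6%


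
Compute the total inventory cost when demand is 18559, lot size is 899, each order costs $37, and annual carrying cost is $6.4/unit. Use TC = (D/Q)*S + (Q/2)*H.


TC = 18559/899 * 37 + 899/2 * 6.4

$3640.63


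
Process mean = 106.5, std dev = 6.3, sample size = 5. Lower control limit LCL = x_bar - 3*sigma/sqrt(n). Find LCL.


LCL = 106.5 - 3 * 6.3 / sqrt(5)

98.05


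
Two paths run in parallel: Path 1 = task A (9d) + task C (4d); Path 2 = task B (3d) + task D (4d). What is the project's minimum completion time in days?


Path 1 = 9 + 4 = 13 days
Path 2 = 3 + 4 = 7 days
Duration = max(13, 7) = 13 days

13 days


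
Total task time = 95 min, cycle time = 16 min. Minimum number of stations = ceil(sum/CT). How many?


Formula: N_min = ceil(Sum of Task Times / Cycle Time)
N_min = ceil(95 min / 16 min) = ceil(5.9375)
N_min = 6 stations

6


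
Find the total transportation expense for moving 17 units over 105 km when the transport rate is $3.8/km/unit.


TC = dist * cost * units = 105 * 3.8 * 17 = $6783.00

$6783.00


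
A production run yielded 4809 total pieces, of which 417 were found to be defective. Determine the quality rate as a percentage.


Formula: Quality Rate = Good Pieces / Total Pieces * 100
Good pieces = 4809 - 417 = 4392
QR = 4392 / 4809 * 100 = 91.3%

91.3%


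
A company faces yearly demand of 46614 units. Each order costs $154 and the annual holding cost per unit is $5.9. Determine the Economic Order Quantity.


Formula: EOQ = sqrt(2 * D * S / H)
Numerator: 2 * 46614 * 154 = 14357112
2DS/H = 14357112 / 5.9 = 2433408.8
EOQ = sqrt(2433408.8) = 1559.9 units

1559.9 units


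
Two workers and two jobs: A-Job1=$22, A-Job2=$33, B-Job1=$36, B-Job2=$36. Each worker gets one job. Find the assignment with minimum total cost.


Option 1: A->1 + B->2 = $22 + $36 = $58
Option 2: A->2 + B->1 = $33 + $36 = $69
Min cost = min($58, $69) = $58

$58


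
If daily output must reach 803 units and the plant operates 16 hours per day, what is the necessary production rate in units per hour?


Formula: Production Rate = Daily Demand / Available Hours
Rate = 803 units/day / 16 hours/day
Rate = 50.2 units/hour

50.2 units/hour


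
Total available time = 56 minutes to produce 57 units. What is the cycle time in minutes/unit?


Formula: CT = Available Time / Number of Units
CT = 56 min / 57 units
CT = 0.98 min/unit

0.98 min/unit


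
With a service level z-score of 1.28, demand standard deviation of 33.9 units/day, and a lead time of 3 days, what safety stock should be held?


Formula: SS = z * sigma_d * sqrt(LT)
sqrt(LT) = sqrt(3) = 1.7321
SS = 1.28 * 33.9 * 1.7321
SS = 75.2 units

75.2 units


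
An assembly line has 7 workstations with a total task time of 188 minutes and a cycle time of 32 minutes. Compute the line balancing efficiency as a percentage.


Formula: Efficiency = Sum of Task Times / (N_stations * CT) * 100
Total station capacity = 7 stations * 32 min = 224 min
Efficiency = 188 / 224 * 100 = 83.9%

83.9%


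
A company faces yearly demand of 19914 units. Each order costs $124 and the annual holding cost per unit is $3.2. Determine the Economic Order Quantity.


Formula: EOQ = sqrt(2 * D * S / H)
Numerator: 2 * 19914 * 124 = 4938672
2DS/H = 4938672 / 3.2 = 1543335.0
EOQ = sqrt(1543335.0) = 1242.3 units

1242.3 units


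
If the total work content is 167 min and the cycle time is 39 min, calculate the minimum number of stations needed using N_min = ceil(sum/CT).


Formula: N_min = ceil(Sum of Task Times / Cycle Time)
N_min = ceil(167 min / 39 min) = ceil(4.2821)
N_min = 5 stations

5


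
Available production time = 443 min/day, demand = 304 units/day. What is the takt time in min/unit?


Formula: Takt Time = Available Production Time / Customer Demand
Takt = 443 min/day / 304 units/day
Takt = 1.46 min/unit

1.46 min/unit


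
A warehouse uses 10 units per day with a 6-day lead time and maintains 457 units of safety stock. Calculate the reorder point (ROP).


Formula: ROP = (Daily Demand * Lead Time) + Safety Stock
Demand during lead time = 10 * 6 = 60 units
ROP = 60 + 457 = 517 units

517 units


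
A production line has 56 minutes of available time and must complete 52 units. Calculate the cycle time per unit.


Formula: CT = Available Time / Number of Units
CT = 56 min / 52 units
CT = 1.08 min/unit

1.08 min/unit


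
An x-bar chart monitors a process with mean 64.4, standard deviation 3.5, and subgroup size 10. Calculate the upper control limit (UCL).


UCL = 64.4 + 3 * 3.5 / sqrt(10)

67.72


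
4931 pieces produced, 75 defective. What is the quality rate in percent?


Formula: Quality Rate = Good Pieces / Total Pieces * 100
Good pieces = 4931 - 75 = 4856
QR = 4856 / 4931 * 100 = 98.5%

98.5%


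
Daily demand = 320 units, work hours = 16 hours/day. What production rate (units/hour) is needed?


Formula: Production Rate = Daily Demand / Available Hours
Rate = 320 units/day / 16 hours/day
Rate = 20.0 units/hour

20.0 units/hour


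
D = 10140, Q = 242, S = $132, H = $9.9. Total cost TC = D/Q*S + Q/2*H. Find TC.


TC = 10140/242 * 132 + 242/2 * 9.9

$6728.81


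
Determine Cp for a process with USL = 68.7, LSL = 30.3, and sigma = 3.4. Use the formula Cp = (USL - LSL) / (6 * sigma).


Cp = (68.7 - 30.3) / (6 * 3.4)

1.88


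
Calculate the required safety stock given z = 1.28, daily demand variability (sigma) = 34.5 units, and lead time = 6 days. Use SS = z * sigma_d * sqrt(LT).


Formula: SS = z * sigma_d * sqrt(LT)
sqrt(LT) = sqrt(6) = 2.4495
SS = 1.28 * 34.5 * 2.4495
SS = 108.2 units

108.2 units


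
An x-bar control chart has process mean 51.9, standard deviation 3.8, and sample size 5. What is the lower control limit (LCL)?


LCL = 51.9 - 3 * 3.8 / sqrt(5)

46.8


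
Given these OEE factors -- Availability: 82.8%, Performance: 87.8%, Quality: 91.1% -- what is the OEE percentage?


Formula: OEE = Availability * Performance * Quality / 10000
A * P = 82.8% * 87.8% / 100 = 72.7%
OEE = 72.7% * 91.1% / 100 = 66.2%

66.2%


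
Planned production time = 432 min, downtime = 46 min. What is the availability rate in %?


Formula: Availability = (Planned Time - Downtime) / Planned Time * 100
Uptime = 432 - 46 = 386 min
Availability = 386 / 432 * 100 = 89.4%

89.4%


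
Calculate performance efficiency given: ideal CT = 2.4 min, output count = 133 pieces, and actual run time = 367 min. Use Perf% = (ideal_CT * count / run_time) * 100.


Formula: Performance = (Ideal CT * Total Count) / Run Time * 100
Ideal output time = 2.4 * 133 = 319.2 min
Performance = 319.2 / 367 * 100 = 87.0%

87.0%


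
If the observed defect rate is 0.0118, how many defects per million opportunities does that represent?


DPMO = defect_rate * 1000000 = 0.0118 * 1000000

11800


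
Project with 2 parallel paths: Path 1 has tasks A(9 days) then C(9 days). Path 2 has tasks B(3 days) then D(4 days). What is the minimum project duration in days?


Path 1 = 9 + 9 = 18 days
Path 2 = 3 + 4 = 7 days
Duration = max(18, 7) = 18 days

18 days


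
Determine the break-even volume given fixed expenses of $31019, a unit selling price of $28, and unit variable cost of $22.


Formula: BEQ = Fixed Costs / (Price - Variable Cost)
Contribution margin = $28 - $22 = $6/unit
BEQ = ceil($31019 / $6/unit) = ceil(5169.83) = 5170 units

5170 units


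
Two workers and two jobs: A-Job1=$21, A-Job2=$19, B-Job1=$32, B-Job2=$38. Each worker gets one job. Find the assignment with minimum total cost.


Option 1: A->1 + B->2 = $21 + $38 = $59
Option 2: A->2 + B->1 = $19 + $32 = $51
Min cost = min($59, $51) = $51

$51


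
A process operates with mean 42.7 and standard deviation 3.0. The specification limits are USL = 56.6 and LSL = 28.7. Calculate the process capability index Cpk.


Cpu = (56.6 - 42.7) / (3 * 3.0) = 1.54
Cpl = (42.7 - 28.7) / (3 * 3.0) = 1.56
Cpk = min(1.54, 1.56) = 1.54

1.54


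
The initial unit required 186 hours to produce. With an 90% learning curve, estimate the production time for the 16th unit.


Formula: T_n = T_1 * (learning_rate)^(log2(n)) where learning_rate = rate/100
Doublings = log2(16) = 4
T_n = 186 * 0.9^4
T_n = 186 * 0.6561 = 122.0 hours

122.0 hours


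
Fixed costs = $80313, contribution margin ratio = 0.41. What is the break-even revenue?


Formula: BER = Fixed Costs / Contribution Margin Ratio
BER = $80313 / 0.41
BER = $195885.37 (to the nearest cent)

$195885.37


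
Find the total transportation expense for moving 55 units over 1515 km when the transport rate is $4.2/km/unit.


TC = dist * cost * units = 1515 * 4.2 * 55 = $349965.00

$349965.00


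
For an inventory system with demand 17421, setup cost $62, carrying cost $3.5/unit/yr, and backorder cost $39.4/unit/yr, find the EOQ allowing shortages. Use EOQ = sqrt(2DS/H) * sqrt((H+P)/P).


Formula: EOQ* = sqrt(2DS/H) * sqrt((H+P)/P)
Base EOQ = sqrt(2*17421*62/3.5) = 785.62 units
Correction = sqrt((3.5+39.4)/39.4) = 1.04347
EOQ* = 785.62 * 1.04347 = 819.8 units

819.8 units


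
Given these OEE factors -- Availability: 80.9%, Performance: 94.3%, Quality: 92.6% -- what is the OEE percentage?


Formula: OEE = Availability * Performance * Quality / 10000
A * P = 80.9% * 94.3% / 100 = 76.29%
OEE = 76.29% * 92.6% / 100 = 70.6%

70.6%


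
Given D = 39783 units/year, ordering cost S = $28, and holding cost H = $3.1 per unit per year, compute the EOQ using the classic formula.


Formula: EOQ = sqrt(2 * D * S / H)
Numerator: 2 * 39783 * 28 = 2227848
2DS/H = 2227848 / 3.1 = 718660.6
EOQ = sqrt(718660.6) = 847.7 units

847.7 units


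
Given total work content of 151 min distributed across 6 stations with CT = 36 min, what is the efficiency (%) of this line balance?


Formula: Efficiency = Sum of Task Times / (N_stations * CT) * 100
Total station capacity = 6 stations * 36 min = 216 min
Efficiency = 151 / 216 * 100 = 69.9%

69.9%


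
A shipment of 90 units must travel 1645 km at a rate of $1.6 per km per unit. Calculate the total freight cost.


TC = dist * cost * units = 1645 * 1.6 * 90 = $236880.00

$236880.00


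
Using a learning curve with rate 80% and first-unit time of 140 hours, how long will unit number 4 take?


Formula: T_n = T_1 * (learning_rate)^(log2(n)) where learning_rate = rate/100
Doublings = log2(4) = 2
T_n = 140 * 0.8^2
T_n = 140 * 0.64 = 89.6 hours

89.6 hours


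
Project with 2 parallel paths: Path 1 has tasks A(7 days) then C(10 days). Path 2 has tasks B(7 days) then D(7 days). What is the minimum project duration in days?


Path 1 = 7 + 10 = 17 days
Path 2 = 7 + 7 = 14 days
Duration = max(17, 14) = 17 days

17 days


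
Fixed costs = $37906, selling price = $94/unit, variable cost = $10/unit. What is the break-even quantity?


Formula: BEQ = Fixed Costs / (Price - Variable Cost)
Contribution margin = $94 - $10 = $84/unit
BEQ = ceil($37906 / $84/unit) = ceil(451.26) = 452 units

452 units


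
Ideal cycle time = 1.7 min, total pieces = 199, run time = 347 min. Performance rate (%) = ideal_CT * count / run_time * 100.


Formula: Performance = (Ideal CT * Total Count) / Run Time * 100
Ideal output time = 1.7 * 199 = 338.3 min
Performance = 338.3 / 347 * 100 = 97.5%

97.5%


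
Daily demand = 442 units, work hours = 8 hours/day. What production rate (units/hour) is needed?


Formula: Production Rate = Daily Demand / Available Hours
Rate = 442 units/day / 8 hours/day
Rate = 55.3 units/hour

55.3 units/hour


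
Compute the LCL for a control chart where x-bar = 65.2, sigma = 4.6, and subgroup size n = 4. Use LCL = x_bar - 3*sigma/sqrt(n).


LCL = 65.2 - 3 * 4.6 / sqrt(4)

58.3


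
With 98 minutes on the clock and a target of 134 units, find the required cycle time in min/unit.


Formula: CT = Available Time / Number of Units
CT = 98 min / 134 units
CT = 0.73 min/unit

0.73 min/unit


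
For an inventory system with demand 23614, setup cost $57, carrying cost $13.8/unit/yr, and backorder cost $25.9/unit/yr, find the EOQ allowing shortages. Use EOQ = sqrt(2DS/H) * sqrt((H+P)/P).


Formula: EOQ* = sqrt(2DS/H) * sqrt((H+P)/P)
Base EOQ = sqrt(2*23614*57/13.8) = 441.67 units
Correction = sqrt((13.8+25.9)/25.9) = 1.23807
EOQ* = 441.67 * 1.23807 = 546.8 units

546.8 units


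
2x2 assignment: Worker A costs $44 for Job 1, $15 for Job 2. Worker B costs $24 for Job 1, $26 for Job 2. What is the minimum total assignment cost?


Option 1: A->1 + B->2 = $44 + $26 = $70
Option 2: A->2 + B->1 = $15 + $24 = $39
Min cost = min($70, $39) = $39

$39


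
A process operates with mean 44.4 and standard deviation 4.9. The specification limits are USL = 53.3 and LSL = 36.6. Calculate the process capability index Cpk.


Cpu = (53.3 - 44.4) / (3 * 4.9) = 0.61
Cpl = (44.4 - 36.6) / (3 * 4.9) = 0.53
Cpk = min(0.61, 0.53) = 0.53

0.53


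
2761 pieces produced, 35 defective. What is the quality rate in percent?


Formula: Quality Rate = Good Pieces / Total Pieces * 100
Good pieces = 2761 - 35 = 2726
QR = 2726 / 2761 * 100 = 98.7%

98.7%


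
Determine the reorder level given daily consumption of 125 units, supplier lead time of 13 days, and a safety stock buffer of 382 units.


Formula: ROP = (Daily Demand * Lead Time) + Safety Stock
Demand during lead time = 125 * 13 = 1625 units
ROP = 1625 + 382 = 2007 units

2007 units


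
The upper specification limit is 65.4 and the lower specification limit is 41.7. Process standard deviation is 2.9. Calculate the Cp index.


Cp = (65.4 - 41.7) / (6 * 2.9)

1.36


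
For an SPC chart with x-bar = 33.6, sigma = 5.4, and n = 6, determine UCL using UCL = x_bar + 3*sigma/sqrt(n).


UCL = 33.6 + 3 * 5.4 / sqrt(6)

40.21


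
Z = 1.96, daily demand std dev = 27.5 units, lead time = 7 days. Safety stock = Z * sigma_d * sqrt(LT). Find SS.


Formula: SS = z * sigma_d * sqrt(LT)
sqrt(LT) = sqrt(7) = 2.6458
SS = 1.96 * 27.5 * 2.6458
SS = 142.6 units

142.6 units


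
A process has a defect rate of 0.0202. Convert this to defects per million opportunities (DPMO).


DPMO = defect_rate * 1000000 = 0.0202 * 1000000

20200


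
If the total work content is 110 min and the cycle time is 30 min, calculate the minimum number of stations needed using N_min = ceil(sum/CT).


Formula: N_min = ceil(Sum of Task Times / Cycle Time)
N_min = ceil(110 min / 30 min) = ceil(3.6667)
N_min = 4 stations

4


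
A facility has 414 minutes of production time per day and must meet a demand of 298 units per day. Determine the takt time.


Formula: Takt Time = Available Production Time / Customer Demand
Takt = 414 min/day / 298 units/day
Takt = 1.39 min/unit

1.39 min/unit


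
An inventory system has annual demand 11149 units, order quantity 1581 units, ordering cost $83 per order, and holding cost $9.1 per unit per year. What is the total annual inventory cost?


TC = 11149/1581 * 83 + 1581/2 * 9.1

$7778.85


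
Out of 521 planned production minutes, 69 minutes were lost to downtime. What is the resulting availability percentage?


Formula: Availability = (Planned Time - Downtime) / Planned Time * 100
Uptime = 521 - 69 = 452 min
Availability = 452 / 521 * 100 = 86.8%

86.8%


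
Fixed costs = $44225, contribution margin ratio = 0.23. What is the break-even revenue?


Formula: BER = Fixed Costs / Contribution Margin Ratio
BER = $44225 / 0.23
BER = $192282.61 (to the nearest cent)

$192282.61


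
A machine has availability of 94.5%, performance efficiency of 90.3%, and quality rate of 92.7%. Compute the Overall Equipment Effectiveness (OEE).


Formula: OEE = Availability * Performance * Quality / 10000
A * P = 94.5% * 90.3% / 100 = 85.33%
OEE = 85.33% * 92.7% / 100 = 79.1%

79.1%


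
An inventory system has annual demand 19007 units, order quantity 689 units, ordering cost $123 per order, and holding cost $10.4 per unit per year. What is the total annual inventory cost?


TC = 19007/689 * 123 + 689/2 * 10.4

$6975.92


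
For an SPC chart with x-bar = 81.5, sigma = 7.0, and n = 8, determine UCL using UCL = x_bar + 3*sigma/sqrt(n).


UCL = 81.5 + 3 * 7.0 / sqrt(8)

88.92


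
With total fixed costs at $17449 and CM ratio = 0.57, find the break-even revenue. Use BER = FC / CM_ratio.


Formula: BER = Fixed Costs / Contribution Margin Ratio
BER = $17449 / 0.57
BER = $30612.28 (to the nearest cent)

$30612.28


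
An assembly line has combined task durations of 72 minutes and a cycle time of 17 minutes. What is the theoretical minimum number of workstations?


Formula: N_min = ceil(Sum of Task Times / Cycle Time)
N_min = ceil(72 min / 17 min) = ceil(4.2353)
N_min = 5 stations

5


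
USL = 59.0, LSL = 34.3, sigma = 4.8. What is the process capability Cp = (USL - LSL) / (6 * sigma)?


Cp = (59.0 - 34.3) / (6 * 4.8)

0.86


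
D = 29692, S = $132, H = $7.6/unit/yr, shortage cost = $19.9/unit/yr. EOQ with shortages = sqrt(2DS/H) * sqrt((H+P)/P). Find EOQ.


Formula: EOQ* = sqrt(2DS/H) * sqrt((H+P)/P)
Base EOQ = sqrt(2*29692*132/7.6) = 1015.58 units
Correction = sqrt((7.6+19.9)/19.9) = 1.17555
EOQ* = 1015.58 * 1.17555 = 1193.9 units

1193.9 units


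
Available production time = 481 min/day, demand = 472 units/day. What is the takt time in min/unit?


Formula: Takt Time = Available Production Time / Customer Demand
Takt = 481 min/day / 472 units/day
Takt = 1.02 min/unit

1.02 min/unit


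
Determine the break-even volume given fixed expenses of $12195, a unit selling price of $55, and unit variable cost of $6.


Formula: BEQ = Fixed Costs / (Price - Variable Cost)
Contribution margin = $55 - $6 = $49/unit
BEQ = ceil($12195 / $49/unit) = ceil(248.88) = 249 units

249 units


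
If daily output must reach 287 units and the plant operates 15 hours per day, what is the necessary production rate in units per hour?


Formula: Production Rate = Daily Demand / Available Hours
Rate = 287 units/day / 15 hours/day
Rate = 19.1 units/hour

19.1 units/hour


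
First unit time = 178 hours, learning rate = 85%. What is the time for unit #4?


Formula: T_n = T_1 * (learning_rate)^(log2(n)) where learning_rate = rate/100
Doublings = log2(4) = 2
T_n = 178 * 0.85^2
T_n = 178 * 0.7225 = 128.6 hours

128.6 hours


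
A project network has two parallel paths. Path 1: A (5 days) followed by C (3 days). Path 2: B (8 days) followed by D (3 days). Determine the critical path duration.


Path 1 = 5 + 3 = 8 days
Path 2 = 8 + 3 = 11 days
Duration = max(8, 11) = 11 days

11 days


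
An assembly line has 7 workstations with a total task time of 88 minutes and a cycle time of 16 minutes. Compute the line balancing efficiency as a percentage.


Formula: Efficiency = Sum of Task Times / (N_stations * CT) * 100
Total station capacity = 7 stations * 16 min = 112 min
Efficiency = 88 / 112 * 100 = 78.6%

78.6%


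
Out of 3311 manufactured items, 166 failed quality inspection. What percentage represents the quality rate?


Formula: Quality Rate = Good Pieces / Total Pieces * 100
Good pieces = 3311 - 166 = 3145
QR = 3145 / 3311 * 100 = 95.0%

95.0%


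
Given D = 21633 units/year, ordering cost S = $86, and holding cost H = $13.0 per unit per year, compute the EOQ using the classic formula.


Formula: EOQ = sqrt(2 * D * S / H)
Numerator: 2 * 21633 * 86 = 3720876
2DS/H = 3720876 / 13.0 = 286221.2
EOQ = sqrt(286221.2) = 535.0 units

535.0 units


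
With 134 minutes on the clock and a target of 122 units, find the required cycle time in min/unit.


Formula: CT = Available Time / Number of Units
CT = 134 min / 122 units
CT = 1.1 min/unit

1.1 min/unit


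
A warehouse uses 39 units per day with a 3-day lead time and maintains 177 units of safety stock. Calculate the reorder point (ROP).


Formula: ROP = (Daily Demand * Lead Time) + Safety Stock
Demand during lead time = 39 * 3 = 117 units
ROP = 117 + 177 = 294 units

294 units


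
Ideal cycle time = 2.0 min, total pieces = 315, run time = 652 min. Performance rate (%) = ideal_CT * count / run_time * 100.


Formula: Performance = (Ideal CT * Total Count) / Run Time * 100
Ideal output time = 2.0 * 315 = 630.0 min
Performance = 630.0 / 652 * 100 = 96.6%

96.6%


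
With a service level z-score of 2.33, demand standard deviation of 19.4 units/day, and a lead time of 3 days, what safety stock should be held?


Formula: SS = z * sigma_d * sqrt(LT)
sqrt(LT) = sqrt(3) = 1.7321
SS = 2.33 * 19.4 * 1.7321
SS = 78.3 units

78.3 units


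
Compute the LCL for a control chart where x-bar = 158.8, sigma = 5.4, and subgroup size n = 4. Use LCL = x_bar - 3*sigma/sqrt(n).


LCL = 158.8 - 3 * 5.4 / sqrt(4)

150.7


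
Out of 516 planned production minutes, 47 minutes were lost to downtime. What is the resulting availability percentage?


Formula: Availability = (Planned Time - Downtime) / Planned Time * 100
Uptime = 516 - 47 = 469 min
Availability = 469 / 516 * 100 = 90.9%

90.9%


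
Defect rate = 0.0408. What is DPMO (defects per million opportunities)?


DPMO = defect_rate * 1000000 = 0.0408 * 1000000

40800


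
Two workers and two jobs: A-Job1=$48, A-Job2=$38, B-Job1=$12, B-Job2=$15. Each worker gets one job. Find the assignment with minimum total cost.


Option 1: A->1 + B->2 = $48 + $15 = $63
Option 2: A->2 + B->1 = $38 + $12 = $50
Min cost = min($63, $50) = $50

$50


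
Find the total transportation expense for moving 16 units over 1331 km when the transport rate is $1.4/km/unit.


TC = dist * cost * units = 1331 * 1.4 * 16 = $29814.40

$29814.40


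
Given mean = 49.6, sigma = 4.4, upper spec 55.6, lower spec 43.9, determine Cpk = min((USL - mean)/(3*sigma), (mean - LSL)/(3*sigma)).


Cpu = (55.6 - 49.6) / (3 * 4.4) = 0.45
Cpl = (49.6 - 43.9) / (3 * 4.4) = 0.43
Cpk = min(0.45, 0.43) = 0.43

0.43


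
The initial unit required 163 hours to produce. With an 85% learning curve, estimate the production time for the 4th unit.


Formula: T_n = T_1 * (learning_rate)^(log2(n)) where learning_rate = rate/100
Doublings = log2(4) = 2
T_n = 163 * 0.85^2
T_n = 163 * 0.7225 = 117.8 hours

117.8 hours


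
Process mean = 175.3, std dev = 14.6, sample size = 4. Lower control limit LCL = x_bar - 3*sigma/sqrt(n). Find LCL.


LCL = 175.3 - 3 * 14.6 / sqrt(4)

153.4


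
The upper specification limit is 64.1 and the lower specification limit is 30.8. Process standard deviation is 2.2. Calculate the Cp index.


Cp = (64.1 - 30.8) / (6 * 2.2)

2.52


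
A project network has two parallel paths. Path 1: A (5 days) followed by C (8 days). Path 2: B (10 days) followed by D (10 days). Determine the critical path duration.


Path 1 = 5 + 8 = 13 days
Path 2 = 10 + 10 = 20 days
Duration = max(13, 20) = 20 days

20 days


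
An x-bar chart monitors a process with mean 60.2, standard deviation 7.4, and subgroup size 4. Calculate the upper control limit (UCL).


UCL = 60.2 + 3 * 7.4 / sqrt(4)

71.3


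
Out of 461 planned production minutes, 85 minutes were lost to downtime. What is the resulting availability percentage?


Formula: Availability = (Planned Time - Downtime) / Planned Time * 100
Uptime = 461 - 85 = 376 min
Availability = 376 / 461 * 100 = 81.6%

81.6%


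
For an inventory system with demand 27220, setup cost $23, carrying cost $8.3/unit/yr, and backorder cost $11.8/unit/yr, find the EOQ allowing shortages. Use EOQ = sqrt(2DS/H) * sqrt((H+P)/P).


Formula: EOQ* = sqrt(2DS/H) * sqrt((H+P)/P)
Base EOQ = sqrt(2*27220*23/8.3) = 388.4 units
Correction = sqrt((8.3+11.8)/11.8) = 1.30514
EOQ* = 388.4 * 1.30514 = 506.9 units

506.9 units


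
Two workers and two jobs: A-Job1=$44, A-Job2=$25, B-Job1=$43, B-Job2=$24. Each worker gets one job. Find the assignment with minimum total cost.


Option 1: A->1 + B->2 = $44 + $24 = $68
Option 2: A->2 + B->1 = $25 + $43 = $68
Min cost = min($68, $68) = $68

$68


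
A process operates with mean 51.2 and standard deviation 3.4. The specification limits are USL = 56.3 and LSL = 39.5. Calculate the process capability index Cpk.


Cpu = (56.3 - 51.2) / (3 * 3.4) = 0.5
Cpl = (51.2 - 39.5) / (3 * 3.4) = 1.15
Cpk = min(0.5, 1.15) = 0.5

0.5


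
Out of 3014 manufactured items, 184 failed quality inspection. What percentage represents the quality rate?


Formula: Quality Rate = Good Pieces / Total Pieces * 100
Good pieces = 3014 - 184 = 2830
QR = 2830 / 3014 * 100 = 93.9%

93.9%


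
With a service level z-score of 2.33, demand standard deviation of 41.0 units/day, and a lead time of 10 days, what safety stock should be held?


Formula: SS = z * sigma_d * sqrt(LT)
sqrt(LT) = sqrt(10) = 3.1623
SS = 2.33 * 41.0 * 3.1623
SS = 302.1 units

302.1 units


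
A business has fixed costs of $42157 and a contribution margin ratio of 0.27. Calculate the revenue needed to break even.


Formula: BER = Fixed Costs / Contribution Margin Ratio
BER = $42157 / 0.27
BER = $156137.04 (to the nearest cent)

$156137.04


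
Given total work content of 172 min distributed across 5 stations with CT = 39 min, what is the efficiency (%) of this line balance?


Formula: Efficiency = Sum of Task Times / (N_stations * CT) * 100
Total station capacity = 5 stations * 39 min = 195 min
Efficiency = 172 / 195 * 100 = 88.2%

88.2%


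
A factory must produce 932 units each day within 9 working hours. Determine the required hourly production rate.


Formula: Production Rate = Daily Demand / Available Hours
Rate = 932 units/day / 9 hours/day
Rate = 103.6 units/hour

103.6 units/hour


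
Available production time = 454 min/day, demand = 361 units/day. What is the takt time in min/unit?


Formula: Takt Time = Available Production Time / Customer Demand
Takt = 454 min/day / 361 units/day
Takt = 1.26 min/unit

1.26 min/unit
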